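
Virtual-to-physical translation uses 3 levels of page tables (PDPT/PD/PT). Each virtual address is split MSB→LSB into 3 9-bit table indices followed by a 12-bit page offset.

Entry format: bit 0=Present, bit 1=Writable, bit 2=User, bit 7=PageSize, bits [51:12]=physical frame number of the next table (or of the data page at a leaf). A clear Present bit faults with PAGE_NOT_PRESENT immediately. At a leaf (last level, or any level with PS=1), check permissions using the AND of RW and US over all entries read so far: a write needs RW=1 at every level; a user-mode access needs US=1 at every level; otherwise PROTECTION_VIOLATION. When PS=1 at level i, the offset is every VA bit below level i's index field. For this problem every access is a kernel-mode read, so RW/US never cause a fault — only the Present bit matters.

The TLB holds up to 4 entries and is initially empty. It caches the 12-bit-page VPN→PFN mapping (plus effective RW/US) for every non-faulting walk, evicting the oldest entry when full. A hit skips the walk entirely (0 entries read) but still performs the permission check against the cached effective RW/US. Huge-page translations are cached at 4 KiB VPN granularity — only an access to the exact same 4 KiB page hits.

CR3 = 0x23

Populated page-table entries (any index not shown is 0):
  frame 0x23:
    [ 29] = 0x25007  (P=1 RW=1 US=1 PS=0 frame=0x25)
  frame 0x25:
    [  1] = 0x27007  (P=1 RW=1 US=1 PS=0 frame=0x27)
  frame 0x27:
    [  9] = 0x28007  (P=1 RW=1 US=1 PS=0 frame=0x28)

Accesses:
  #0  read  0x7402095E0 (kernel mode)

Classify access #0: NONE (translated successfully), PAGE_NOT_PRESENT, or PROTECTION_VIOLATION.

Per-access translation:
#0 VA=0x7402095E0 (r,kernel):
  L0 @0x23[29] → 0x25007  P=1,RW=1,US=1,PS=0
  L1 @0x25[1] → 0x27007  P=1,RW=1,US=1,PS=0
  L2 @0x27[9] → 0x28007  P=1,RW=1,US=1,PS=0
  ⇒ phys 0x285E0  [3 reads]

Access #0 fault: NONE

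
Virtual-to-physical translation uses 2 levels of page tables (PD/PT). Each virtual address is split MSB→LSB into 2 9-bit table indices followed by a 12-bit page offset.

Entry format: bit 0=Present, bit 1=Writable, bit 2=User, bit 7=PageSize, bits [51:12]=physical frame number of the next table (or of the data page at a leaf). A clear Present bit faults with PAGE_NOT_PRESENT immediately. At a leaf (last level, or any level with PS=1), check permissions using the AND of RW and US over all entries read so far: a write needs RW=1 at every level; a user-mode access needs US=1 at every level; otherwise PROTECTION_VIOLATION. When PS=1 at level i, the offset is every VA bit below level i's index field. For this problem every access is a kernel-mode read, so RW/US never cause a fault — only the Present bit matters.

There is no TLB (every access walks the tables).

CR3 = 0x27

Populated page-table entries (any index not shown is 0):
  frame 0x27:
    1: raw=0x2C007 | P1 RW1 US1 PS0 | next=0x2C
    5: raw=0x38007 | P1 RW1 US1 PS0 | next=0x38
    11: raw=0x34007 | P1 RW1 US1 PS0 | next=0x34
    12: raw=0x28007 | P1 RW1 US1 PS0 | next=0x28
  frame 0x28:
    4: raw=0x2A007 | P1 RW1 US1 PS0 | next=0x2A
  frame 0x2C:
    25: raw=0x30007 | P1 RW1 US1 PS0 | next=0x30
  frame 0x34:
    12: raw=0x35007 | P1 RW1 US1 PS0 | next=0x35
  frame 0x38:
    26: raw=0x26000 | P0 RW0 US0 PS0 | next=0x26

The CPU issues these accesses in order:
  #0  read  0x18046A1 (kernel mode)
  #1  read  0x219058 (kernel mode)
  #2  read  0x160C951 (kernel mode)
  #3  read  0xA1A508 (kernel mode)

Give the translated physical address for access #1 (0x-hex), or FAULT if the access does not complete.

Trace:
#0 VA=0x18046A1 (r,kernel):
  lvl0: tbl 0x27, slot 12 ⇒ 0x28007 (P1/RW1/US1/PS0)
  lvl1: tbl 0x28, slot 4 ⇒ 0x2A007 (P1/RW1/US1/PS0)
  ✓ 0x2A6A1  — 2 lookups
#1 VA=0x219058 (r,kernel):
  lvl0: tbl 0x27, slot 1 ⇒ 0x2C007 (P1/RW1/US1/PS0)
  lvl1: tbl 0x2C, slot 25 ⇒ 0x30007 (P1/RW1/US1/PS0)
  ✓ 0x30058  — 2 lookups
#2 VA=0x160C951 (r,kernel):
  lvl0: tbl 0x27, slot 11 ⇒ 0x34007 (P1/RW1/US1/PS0)
  lvl1: tbl 0x34, slot 12 ⇒ 0x35007 (P1/RW1/US1/PS0)
  ✓ 0x35951  — 2 lookups
#3 VA=0xA1A508 (r,kernel):
  lvl0: tbl 0x27, slot 5 ⇒ 0x38007 (P1/RW1/US1/PS0)
  lvl1: tbl 0x38, slot 26 ⇒ 0x26000 (P0/RW0/US0/PS0)
  ✗ PAGE_NOT_PRESENT  [2 reads]

Access #1 PA: 0x30058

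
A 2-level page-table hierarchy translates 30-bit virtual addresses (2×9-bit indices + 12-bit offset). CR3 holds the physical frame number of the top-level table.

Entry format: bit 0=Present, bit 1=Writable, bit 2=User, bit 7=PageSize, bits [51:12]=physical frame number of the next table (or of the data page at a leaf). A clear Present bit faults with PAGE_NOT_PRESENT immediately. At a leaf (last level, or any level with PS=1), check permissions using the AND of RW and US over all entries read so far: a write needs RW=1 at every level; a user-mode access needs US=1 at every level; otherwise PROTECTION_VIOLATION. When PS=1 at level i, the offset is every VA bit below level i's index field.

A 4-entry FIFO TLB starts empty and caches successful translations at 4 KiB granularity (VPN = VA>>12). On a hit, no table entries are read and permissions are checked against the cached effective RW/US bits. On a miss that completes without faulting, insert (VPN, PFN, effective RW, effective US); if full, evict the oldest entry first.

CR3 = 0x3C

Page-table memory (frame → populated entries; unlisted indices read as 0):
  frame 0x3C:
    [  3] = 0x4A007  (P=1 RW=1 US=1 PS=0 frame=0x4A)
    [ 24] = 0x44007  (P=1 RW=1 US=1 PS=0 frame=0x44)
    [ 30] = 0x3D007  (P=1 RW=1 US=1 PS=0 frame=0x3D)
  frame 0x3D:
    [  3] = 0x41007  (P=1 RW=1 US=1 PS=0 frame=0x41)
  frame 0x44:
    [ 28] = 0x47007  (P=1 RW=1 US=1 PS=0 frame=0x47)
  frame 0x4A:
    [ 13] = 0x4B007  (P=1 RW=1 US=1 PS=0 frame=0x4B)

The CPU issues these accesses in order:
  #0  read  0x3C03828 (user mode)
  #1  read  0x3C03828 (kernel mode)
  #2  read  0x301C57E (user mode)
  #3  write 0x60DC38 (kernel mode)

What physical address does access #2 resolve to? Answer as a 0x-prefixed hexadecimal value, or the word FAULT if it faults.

Per-access translation:
#0 VA=0x3C03828 (r,user):
  [0] read 0x3C idx=30: raw=0x3D007 flags P=1 W=1 U=1 S=0
  [1] read 0x3D idx=3: raw=0x41007 flags P=1 W=1 U=1 S=0
  ✓ 0x41828  — 2 lookups
#1 VA=0x3C03828 (r,kernel):
  TLB hit vpn=0x3C03 → PA=0x41828
#2 VA=0x301C57E (r,user):
  [0] read 0x3C idx=24: raw=0x44007 flags P=1 W=1 U=1 S=0
  [1] read 0x44 idx=28: raw=0x47007 flags P=1 W=1 U=1 S=0
  ✓ 0x4757E  — 2 lookups
#3 VA=0x60DC38 (w,kernel):
  [0] read 0x3C idx=3: raw=0x4A007 flags P=1 W=1 U=1 S=0
  [1] read 0x4A idx=13: raw=0x4B007 flags P=1 W=1 U=1 S=0
  ✓ 0x4BC38  — 2 lookups

Access #2 PA: 0x4757E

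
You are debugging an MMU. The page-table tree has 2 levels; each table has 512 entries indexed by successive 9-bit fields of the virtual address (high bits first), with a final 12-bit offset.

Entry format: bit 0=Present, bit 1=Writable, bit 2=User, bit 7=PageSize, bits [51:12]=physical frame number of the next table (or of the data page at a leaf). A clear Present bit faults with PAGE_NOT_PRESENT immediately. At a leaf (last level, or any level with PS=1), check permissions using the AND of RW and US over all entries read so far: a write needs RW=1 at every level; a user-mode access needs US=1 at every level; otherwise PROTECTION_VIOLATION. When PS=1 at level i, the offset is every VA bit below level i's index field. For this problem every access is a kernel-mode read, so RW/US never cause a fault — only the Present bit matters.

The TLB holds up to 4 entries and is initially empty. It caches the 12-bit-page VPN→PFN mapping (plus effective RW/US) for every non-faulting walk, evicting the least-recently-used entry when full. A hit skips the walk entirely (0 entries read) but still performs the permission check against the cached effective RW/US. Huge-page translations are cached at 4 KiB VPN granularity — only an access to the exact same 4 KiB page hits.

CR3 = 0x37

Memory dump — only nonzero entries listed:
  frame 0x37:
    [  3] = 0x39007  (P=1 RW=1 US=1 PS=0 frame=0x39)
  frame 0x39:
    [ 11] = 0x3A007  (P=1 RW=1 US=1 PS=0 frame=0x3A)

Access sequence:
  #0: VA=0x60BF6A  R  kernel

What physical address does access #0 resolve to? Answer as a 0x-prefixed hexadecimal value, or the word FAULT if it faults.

Per-access translation:
#0 VA=0x60BF6A (r,kernel):
  lvl0: tbl 0x37, slot 3 ⇒ 0x39007 (P1/RW1/US1/PS0)
  lvl1: tbl 0x39, slot 11 ⇒ 0x3A007 (P1/RW1/US1/PS0)
  ⇒ phys 0x3AF6A  [2 reads]

Access #0 PA: 0x3AF6A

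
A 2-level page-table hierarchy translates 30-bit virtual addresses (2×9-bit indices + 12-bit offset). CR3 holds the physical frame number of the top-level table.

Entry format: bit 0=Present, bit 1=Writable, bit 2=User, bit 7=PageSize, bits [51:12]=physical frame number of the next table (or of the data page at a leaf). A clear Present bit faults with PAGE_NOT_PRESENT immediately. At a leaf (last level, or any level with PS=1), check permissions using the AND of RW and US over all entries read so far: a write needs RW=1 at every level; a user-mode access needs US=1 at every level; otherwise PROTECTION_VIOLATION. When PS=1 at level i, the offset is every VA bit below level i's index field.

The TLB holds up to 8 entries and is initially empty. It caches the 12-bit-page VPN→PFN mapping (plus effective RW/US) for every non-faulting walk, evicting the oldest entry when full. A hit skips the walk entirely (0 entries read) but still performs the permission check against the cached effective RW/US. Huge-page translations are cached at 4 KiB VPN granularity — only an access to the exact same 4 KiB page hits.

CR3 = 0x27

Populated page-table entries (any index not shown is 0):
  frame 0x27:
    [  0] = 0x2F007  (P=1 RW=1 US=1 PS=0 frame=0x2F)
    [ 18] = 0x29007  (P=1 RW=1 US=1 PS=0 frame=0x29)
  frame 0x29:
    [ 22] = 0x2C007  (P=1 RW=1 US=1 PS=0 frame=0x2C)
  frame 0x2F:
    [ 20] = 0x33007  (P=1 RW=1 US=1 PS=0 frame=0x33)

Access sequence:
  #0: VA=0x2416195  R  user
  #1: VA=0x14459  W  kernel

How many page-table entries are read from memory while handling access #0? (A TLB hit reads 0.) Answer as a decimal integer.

Walk each access:
#0 VA=0x2416195 (r,user):
  lvl0: tbl 0x27, slot 18 ⇒ 0x29007 (P1/RW1/US1/PS0)
  lvl1: tbl 0x29, slot 22 ⇒ 0x2C007 (P1/RW1/US1/PS0)
  ✓ 0x2C195  — 2 lookups
#1 VA=0x14459 (w,kernel):
  lvl0: tbl 0x27, slot 0 ⇒ 0x2F007 (P1/RW1/US1/PS0)
  lvl1: tbl 0x2F, slot 20 ⇒ 0x33007 (P1/RW1/US1/PS0)
  ✓ 0x33459  — 2 lookups

Entries read for #0: 2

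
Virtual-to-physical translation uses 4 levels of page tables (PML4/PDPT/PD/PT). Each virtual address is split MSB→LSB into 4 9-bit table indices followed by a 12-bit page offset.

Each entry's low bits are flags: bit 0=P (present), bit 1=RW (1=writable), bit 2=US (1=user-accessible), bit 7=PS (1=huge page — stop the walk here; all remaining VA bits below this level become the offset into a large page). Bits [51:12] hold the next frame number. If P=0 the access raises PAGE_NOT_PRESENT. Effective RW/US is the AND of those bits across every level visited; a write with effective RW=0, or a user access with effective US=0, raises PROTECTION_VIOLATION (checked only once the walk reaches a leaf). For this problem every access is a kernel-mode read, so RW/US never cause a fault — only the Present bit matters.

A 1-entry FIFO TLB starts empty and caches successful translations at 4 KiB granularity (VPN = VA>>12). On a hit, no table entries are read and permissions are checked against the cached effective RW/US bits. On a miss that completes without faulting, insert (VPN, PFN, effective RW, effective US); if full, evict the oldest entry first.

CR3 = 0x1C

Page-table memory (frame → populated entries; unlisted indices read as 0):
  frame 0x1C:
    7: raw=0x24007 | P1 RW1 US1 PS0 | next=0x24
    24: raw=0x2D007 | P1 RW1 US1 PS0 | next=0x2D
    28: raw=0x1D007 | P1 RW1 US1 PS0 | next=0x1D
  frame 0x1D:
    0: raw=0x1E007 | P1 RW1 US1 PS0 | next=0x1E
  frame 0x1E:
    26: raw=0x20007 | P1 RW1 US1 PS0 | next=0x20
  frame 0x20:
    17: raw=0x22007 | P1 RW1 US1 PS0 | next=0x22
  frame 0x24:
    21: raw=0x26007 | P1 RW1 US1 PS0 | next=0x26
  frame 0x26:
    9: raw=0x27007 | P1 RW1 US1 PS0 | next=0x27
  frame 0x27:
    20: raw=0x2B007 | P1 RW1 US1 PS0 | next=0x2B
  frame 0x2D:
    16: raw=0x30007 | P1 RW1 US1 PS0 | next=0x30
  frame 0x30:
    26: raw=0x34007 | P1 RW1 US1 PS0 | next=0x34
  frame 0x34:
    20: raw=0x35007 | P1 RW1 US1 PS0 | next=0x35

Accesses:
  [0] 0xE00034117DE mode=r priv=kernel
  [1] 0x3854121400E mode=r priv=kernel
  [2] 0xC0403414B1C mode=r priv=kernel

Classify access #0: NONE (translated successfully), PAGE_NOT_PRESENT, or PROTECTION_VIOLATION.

Per-access translation:
#0 VA=0xE00034117DE (r,kernel):
  L0 @0x1C[28] → 0x1D007  P=1,RW=1,US=1,PS=0
  L1 @0x1D[0] → 0x1E007  P=1,RW=1,US=1,PS=0
  L2 @0x1E[26] → 0x20007  P=1,RW=1,US=1,PS=0
  L3 @0x20[17] → 0x22007  P=1,RW=1,US=1,PS=0
  ⇒ phys 0x227DE  [4 reads]
#1 VA=0x3854121400E (r,kernel):
  L0 @0x1C[7] → 0x24007  P=1,RW=1,US=1,PS=0
  L1 @0x24[21] → 0x26007  P=1,RW=1,US=1,PS=0
  L2 @0x26[9] → 0x27007  P=1,RW=1,US=1,PS=0
  L3 @0x27[20] → 0x2B007  P=1,RW=1,US=1,PS=0
  ⇒ phys 0x2B00E  [4 reads]
#2 VA=0xC0403414B1C (r,kernel):
  L0 @0x1C[24] → 0x2D007  P=1,RW=1,US=1,PS=0
  L1 @0x2D[16] → 0x30007  P=1,RW=1,US=1,PS=0
  L2 @0x30[26] → 0x34007  P=1,RW=1,US=1,PS=0
  L3 @0x34[20] → 0x35007  P=1,RW=1,US=1,PS=0
  ⇒ phys 0x35B1C  [4 reads]

Access #0 fault: NONE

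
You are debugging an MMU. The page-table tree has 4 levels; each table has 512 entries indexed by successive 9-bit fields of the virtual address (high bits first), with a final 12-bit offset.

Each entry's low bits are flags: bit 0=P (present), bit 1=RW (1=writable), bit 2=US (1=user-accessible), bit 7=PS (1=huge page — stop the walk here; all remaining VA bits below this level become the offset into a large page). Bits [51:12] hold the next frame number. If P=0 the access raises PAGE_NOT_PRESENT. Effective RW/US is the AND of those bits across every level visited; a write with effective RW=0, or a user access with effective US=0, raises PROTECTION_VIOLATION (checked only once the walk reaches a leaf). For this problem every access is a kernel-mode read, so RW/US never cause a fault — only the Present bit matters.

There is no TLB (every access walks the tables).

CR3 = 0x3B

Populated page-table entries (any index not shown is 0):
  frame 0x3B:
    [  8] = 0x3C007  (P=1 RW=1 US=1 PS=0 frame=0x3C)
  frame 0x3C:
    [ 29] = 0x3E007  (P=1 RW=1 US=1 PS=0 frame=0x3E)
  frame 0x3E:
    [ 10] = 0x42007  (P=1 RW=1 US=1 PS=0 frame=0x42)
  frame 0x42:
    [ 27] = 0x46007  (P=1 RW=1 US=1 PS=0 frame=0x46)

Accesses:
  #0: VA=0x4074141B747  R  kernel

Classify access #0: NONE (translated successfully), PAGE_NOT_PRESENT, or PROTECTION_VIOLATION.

Walk each access:
#0 VA=0x4074141B747 (r,kernel):
  [0] read 0x3B idx=8: raw=0x3C007 flags P=1 W=1 U=1 S=0
  [1] read 0x3C idx=29: raw=0x3E007 flags P=1 W=1 U=1 S=0
  [2] read 0x3E idx=10: raw=0x42007 flags P=1 W=1 U=1 S=0
  [3] read 0x42 idx=27: raw=0x46007 flags P=1 W=1 U=1 S=0
  ⇒ phys 0x46747  [4 reads]

Access #0 fault: NONE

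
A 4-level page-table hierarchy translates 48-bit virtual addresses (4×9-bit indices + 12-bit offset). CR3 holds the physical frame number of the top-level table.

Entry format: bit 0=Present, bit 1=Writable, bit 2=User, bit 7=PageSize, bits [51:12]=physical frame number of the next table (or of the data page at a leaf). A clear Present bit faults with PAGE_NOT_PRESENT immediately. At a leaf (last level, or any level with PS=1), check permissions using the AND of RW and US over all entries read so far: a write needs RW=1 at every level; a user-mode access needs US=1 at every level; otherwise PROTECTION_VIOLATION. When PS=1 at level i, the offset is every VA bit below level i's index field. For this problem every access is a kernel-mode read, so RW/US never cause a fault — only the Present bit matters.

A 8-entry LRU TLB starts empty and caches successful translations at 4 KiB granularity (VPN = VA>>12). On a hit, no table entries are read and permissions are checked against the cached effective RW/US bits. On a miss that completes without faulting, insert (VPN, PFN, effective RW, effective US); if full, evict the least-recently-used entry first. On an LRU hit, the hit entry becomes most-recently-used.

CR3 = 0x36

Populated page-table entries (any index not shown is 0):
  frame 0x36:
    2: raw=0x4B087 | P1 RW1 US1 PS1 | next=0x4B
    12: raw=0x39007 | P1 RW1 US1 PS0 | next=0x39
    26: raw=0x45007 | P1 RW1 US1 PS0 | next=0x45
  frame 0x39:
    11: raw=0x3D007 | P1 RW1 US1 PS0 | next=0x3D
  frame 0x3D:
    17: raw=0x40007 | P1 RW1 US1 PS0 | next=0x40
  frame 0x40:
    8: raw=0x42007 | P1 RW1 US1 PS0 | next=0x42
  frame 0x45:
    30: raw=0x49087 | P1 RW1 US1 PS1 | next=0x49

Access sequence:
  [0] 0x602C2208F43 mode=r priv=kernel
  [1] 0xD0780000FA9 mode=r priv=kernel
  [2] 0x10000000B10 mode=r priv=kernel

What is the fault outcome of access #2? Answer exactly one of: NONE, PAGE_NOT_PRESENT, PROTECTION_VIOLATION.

Per-access translation:
#0 VA=0x602C2208F43 (r,kernel):
  L0: frame=0x36 idx=12 entry=0x39007 [P=1 RW=1 US=1 PS=0]
  L1: frame=0x39 idx=11 entry=0x3D007 [P=1 RW=1 US=1 PS=0]
  L2: frame=0x3D idx=17 entry=0x40007 [P=1 RW=1 US=1 PS=0]
  L3: frame=0x40 idx=8 entry=0x42007 [P=1 RW=1 US=1 PS=0]
  ⇒ phys 0x42F43  [4 reads]
#1 VA=0xD0780000FA9 (r,kernel):
  L0: frame=0x36 idx=26 entry=0x45007 [P=1 RW=1 US=1 PS=0]
  L1: frame=0x45 idx=30 entry=0x49087 [P=1 RW=1 US=1 PS=1]
  ⇒ phys 0x49FA9 (huge @L1)  [2 reads]
#2 VA=0x10000000B10 (r,kernel):
  L0: frame=0x36 idx=2 entry=0x4B087 [P=1 RW=1 US=1 PS=1]
  ⇒ phys 0x4BB10 (huge @L0)  [1 reads]

Access #2 fault: NONE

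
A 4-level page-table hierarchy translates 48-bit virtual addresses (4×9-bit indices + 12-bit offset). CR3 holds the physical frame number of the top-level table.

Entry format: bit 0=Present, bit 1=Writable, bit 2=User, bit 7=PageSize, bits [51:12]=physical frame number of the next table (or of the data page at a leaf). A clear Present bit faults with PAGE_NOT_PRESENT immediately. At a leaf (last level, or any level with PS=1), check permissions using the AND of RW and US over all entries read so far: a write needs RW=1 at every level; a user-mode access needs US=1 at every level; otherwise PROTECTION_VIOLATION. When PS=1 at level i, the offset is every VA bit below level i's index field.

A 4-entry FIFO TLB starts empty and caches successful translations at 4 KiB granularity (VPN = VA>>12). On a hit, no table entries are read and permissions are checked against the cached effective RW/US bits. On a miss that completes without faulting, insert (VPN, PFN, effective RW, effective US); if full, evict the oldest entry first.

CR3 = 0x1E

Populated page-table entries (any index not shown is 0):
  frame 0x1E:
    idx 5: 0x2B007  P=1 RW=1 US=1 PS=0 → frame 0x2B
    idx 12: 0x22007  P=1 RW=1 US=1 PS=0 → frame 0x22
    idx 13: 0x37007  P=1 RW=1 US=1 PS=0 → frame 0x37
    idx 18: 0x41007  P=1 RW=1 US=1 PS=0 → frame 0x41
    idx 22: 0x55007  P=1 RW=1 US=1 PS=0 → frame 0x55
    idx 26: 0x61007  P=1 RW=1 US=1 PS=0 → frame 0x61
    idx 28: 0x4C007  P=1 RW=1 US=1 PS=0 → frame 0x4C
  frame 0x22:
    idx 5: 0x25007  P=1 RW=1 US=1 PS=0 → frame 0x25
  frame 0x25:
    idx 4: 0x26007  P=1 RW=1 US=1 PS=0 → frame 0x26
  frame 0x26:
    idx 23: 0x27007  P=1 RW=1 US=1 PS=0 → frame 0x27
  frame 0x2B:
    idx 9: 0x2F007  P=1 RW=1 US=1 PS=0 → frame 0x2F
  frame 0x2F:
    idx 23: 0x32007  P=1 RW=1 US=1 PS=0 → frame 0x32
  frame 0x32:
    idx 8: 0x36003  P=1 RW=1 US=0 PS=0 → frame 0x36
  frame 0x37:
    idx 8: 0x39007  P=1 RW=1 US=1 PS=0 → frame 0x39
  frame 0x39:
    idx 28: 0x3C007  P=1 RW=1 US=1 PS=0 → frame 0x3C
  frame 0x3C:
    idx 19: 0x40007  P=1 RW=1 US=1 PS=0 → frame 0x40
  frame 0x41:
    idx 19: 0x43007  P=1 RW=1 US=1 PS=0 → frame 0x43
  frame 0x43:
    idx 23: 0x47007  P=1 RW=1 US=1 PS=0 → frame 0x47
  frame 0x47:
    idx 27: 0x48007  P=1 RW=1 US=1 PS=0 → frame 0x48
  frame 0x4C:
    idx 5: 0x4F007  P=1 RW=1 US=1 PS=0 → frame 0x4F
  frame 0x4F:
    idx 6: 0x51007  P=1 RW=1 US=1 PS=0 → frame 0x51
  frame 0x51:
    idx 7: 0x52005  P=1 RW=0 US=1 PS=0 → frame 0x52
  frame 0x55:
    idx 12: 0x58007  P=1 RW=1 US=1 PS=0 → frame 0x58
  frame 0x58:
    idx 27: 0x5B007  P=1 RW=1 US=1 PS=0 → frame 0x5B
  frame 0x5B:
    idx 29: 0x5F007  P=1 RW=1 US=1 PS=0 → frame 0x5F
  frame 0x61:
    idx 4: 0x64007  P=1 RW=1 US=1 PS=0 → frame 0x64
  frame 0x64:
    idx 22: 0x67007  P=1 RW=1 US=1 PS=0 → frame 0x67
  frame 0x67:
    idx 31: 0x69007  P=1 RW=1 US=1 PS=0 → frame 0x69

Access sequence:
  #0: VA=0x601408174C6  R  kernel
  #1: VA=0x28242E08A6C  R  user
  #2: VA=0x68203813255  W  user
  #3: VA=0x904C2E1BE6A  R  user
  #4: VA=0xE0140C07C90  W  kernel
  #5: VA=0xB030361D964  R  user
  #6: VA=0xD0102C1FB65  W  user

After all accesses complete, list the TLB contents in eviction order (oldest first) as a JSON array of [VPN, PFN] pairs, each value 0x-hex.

Per-access translation:
#0 VA=0x601408174C6 (r,kernel):
  L0 @0x1E[12] → 0x22007  P=1,RW=1,US=1,PS=0
  L1 @0x22[5] → 0x25007  P=1,RW=1,US=1,PS=0
  L2 @0x25[4] → 0x26007  P=1,RW=1,US=1,PS=0
  L3 @0x26[23] → 0x27007  P=1,RW=1,US=1,PS=0
  ⇒ phys 0x274C6  [4 reads]
#1 VA=0x28242E08A6C (r,user):
  L0 @0x1E[5] → 0x2B007  P=1,RW=1,US=1,PS=0
  L1 @0x2B[9] → 0x2F007  P=1,RW=1,US=1,PS=0
  L2 @0x2F[23] → 0x32007  P=1,RW=1,US=1,PS=0
  L3 @0x32[8] → 0x36003  P=1,RW=1,US=0,PS=0
  → PROTECTION_VIOLATION  (4 entries read)
#2 VA=0x68203813255 (w,user):
  L0 @0x1E[13] → 0x37007  P=1,RW=1,US=1,PS=0
  L1 @0x37[8] → 0x39007  P=1,RW=1,US=1,PS=0
  L2 @0x39[28] → 0x3C007  P=1,RW=1,US=1,PS=0
  L3 @0x3C[19] → 0x40007  P=1,RW=1,US=1,PS=0
  ⇒ phys 0x40255  [4 reads]
#3 VA=0x904C2E1BE6A (r,user):
  L0 @0x1E[18] → 0x41007  P=1,RW=1,US=1,PS=0
  L1 @0x41[19] → 0x43007  P=1,RW=1,US=1,PS=0
  L2 @0x43[23] → 0x47007  P=1,RW=1,US=1,PS=0
  L3 @0x47[27] → 0x48007  P=1,RW=1,US=1,PS=0
  ⇒ phys 0x48E6A  [4 reads]
#4 VA=0xE0140C07C90 (w,kernel):
  L0 @0x1E[28] → 0x4C007  P=1,RW=1,US=1,PS=0
  L1 @0x4C[5] → 0x4F007  P=1,RW=1,US=1,PS=0
  L2 @0x4F[6] → 0x51007  P=1,RW=1,US=1,PS=0
  L3 @0x51[7] → 0x52005  P=1,RW=0,US=1,PS=0
  → PROTECTION_VIOLATION  (4 entries read)
#5 VA=0xB030361D964 (r,user):
  L0 @0x1E[22] → 0x55007  P=1,RW=1,US=1,PS=0
  L1 @0x55[12] → 0x58007  P=1,RW=1,US=1,PS=0
  L2 @0x58[27] → 0x5B007  P=1,RW=1,US=1,PS=0
  L3 @0x5B[29] → 0x5F007  P=1,RW=1,US=1,PS=0
  ⇒ phys 0x5F964  [4 reads]
#6 VA=0xD0102C1FB65 (w,user):
  L0 @0x1E[26] → 0x61007  P=1,RW=1,US=1,PS=0
  L1 @0x61[4] → 0x64007  P=1,RW=1,US=1,PS=0
  L2 @0x64[22] → 0x67007  P=1,RW=1,US=1,PS=0
  L3 @0x67[31] → 0x69007  P=1,RW=1,US=1,PS=0
  ⇒ phys 0x69B65  [4 reads]

TLB: [["0x68203813", "0x40"], ["0x904C2E1B", "0x48"], ["0xB030361D", "0x5F"], ["0xD0102C1F", "0x69"]]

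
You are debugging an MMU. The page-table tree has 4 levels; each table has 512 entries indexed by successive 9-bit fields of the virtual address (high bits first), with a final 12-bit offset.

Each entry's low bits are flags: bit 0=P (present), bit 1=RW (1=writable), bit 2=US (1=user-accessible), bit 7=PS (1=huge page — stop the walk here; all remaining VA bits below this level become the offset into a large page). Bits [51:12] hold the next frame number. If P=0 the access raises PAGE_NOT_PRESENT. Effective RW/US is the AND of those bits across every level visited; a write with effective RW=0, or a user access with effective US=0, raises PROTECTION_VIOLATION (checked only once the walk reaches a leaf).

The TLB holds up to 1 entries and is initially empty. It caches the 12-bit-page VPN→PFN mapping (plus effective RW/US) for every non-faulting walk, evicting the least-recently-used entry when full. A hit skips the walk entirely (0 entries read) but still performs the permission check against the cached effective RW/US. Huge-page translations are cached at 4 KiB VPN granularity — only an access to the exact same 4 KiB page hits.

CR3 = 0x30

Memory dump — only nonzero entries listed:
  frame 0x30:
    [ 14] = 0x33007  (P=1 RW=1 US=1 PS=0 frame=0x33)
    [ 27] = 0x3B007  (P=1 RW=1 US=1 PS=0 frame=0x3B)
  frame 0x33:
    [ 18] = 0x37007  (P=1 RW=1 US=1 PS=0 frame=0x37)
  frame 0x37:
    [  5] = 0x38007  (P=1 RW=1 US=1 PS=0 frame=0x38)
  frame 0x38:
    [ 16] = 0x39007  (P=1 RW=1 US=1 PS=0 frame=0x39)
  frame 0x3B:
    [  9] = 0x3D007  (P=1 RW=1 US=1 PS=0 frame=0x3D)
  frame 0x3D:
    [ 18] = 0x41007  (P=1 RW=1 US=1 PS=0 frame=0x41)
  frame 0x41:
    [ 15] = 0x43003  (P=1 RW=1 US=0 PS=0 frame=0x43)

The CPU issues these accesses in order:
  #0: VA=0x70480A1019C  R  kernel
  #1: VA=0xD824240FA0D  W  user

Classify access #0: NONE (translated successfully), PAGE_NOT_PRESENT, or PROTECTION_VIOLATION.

Trace:
#0 VA=0x70480A1019C (r,kernel):
  L0: frame=0x30 idx=14 entry=0x33007 [P=1 RW=1 US=1 PS=0]
  L1: frame=0x33 idx=18 entry=0x37007 [P=1 RW=1 US=1 PS=0]
  L2: frame=0x37 idx=5 entry=0x38007 [P=1 RW=1 US=1 PS=0]
  L3: frame=0x38 idx=16 entry=0x39007 [P=1 RW=1 US=1 PS=0]
  ✓ 0x3919C  — 4 lookups
#1 VA=0xD824240FA0D (w,user):
  L0: frame=0x30 idx=27 entry=0x3B007 [P=1 RW=1 US=1 PS=0]
  L1: frame=0x3B idx=9 entry=0x3D007 [P=1 RW=1 US=1 PS=0]
  L2: frame=0x3D idx=18 entry=0x41007 [P=1 RW=1 US=1 PS=0]
  L3: frame=0x41 idx=15 entry=0x43003 [P=1 RW=1 US=0 PS=0]
  ✗ PROTECTION_VIOLATION  [4 reads]

Access #0 fault: NONE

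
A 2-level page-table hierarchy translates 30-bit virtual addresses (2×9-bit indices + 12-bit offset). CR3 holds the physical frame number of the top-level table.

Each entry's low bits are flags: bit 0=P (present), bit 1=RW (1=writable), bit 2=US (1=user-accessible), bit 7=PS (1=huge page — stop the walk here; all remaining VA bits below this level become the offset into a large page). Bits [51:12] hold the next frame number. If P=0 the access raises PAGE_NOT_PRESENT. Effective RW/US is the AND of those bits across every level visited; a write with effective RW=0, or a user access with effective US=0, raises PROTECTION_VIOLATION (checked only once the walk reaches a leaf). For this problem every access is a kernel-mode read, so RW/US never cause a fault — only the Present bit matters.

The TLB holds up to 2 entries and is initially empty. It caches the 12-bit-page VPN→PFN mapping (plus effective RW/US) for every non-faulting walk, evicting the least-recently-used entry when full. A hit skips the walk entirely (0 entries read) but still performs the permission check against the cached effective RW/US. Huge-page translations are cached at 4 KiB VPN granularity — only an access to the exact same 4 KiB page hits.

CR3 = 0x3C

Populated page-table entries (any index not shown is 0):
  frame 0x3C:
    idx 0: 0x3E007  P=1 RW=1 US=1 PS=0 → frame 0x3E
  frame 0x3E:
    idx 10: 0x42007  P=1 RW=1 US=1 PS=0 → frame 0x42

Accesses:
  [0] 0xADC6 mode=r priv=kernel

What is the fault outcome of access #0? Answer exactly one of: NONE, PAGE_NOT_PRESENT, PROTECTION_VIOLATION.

Trace:
#0 VA=0xADC6 (r,kernel):
  [0] read 0x3C idx=0: raw=0x3E007 flags P=1 W=1 U=1 S=0
  [1] read 0x3E idx=10: raw=0x42007 flags P=1 W=1 U=1 S=0
  ⇒ phys 0x42DC6  [2 reads]

Access #0 fault: NONE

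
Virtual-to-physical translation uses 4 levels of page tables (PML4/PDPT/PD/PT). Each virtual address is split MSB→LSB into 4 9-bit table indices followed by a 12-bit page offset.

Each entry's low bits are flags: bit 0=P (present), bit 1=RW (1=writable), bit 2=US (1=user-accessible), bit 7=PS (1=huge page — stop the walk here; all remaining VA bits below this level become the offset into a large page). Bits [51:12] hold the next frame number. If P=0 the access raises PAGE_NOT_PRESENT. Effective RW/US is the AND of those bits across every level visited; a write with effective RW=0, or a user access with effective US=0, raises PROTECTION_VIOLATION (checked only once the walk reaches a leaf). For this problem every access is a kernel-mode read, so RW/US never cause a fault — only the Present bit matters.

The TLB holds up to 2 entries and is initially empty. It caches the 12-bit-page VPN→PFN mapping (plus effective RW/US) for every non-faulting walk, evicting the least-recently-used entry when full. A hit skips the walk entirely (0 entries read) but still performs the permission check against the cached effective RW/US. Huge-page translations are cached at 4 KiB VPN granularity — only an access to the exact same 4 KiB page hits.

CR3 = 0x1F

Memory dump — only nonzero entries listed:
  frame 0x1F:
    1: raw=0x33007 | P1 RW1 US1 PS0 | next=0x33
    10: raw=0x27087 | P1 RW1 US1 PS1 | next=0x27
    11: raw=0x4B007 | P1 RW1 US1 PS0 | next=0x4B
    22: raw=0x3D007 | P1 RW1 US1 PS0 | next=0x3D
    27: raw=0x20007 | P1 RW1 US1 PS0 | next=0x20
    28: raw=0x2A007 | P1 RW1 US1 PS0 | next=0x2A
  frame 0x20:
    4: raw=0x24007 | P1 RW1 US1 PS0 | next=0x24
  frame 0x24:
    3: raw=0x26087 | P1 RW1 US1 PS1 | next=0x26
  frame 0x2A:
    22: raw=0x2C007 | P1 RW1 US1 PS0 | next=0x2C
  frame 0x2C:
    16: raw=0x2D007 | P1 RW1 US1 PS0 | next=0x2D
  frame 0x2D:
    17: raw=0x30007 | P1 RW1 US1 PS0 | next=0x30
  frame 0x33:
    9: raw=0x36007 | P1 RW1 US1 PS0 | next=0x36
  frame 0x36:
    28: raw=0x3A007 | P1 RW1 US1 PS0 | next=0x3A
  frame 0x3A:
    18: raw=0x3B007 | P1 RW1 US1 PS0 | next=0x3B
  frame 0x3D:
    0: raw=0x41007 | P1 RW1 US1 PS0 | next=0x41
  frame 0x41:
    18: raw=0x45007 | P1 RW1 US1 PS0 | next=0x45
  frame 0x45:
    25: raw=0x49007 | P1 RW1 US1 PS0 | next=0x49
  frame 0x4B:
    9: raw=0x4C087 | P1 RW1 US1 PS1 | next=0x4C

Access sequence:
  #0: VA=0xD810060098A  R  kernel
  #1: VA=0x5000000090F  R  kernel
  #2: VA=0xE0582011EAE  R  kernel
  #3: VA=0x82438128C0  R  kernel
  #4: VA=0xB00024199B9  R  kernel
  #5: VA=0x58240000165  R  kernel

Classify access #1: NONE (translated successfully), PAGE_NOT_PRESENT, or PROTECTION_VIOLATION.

Trace:
#0 VA=0xD810060098A (r,kernel):
  lvl0: tbl 0x1F, slot 27 ⇒ 0x20007 (P1/RW1/US1/PS0)
  lvl1: tbl 0x20, slot 4 ⇒ 0x24007 (P1/RW1/US1/PS0)
  lvl2: tbl 0x24, slot 3 ⇒ 0x26087 (P1/RW1/US1/PS1)
  ⇒ phys 0x2698A (huge @L2)  [3 reads]
#1 VA=0x5000000090F (r,kernel):
  lvl0: tbl 0x1F, slot 10 ⇒ 0x27087 (P1/RW1/US1/PS1)
  ⇒ phys 0x2790F (huge @L0)  [1 reads]
#2 VA=0xE0582011EAE (r,kernel):
  lvl0: tbl 0x1F, slot 28 ⇒ 0x2A007 (P1/RW1/US1/PS0)
  lvl1: tbl 0x2A, slot 22 ⇒ 0x2C007 (P1/RW1/US1/PS0)
  lvl2: tbl 0x2C, slot 16 ⇒ 0x2D007 (P1/RW1/US1/PS0)
  lvl3: tbl 0x2D, slot 17 ⇒ 0x30007 (P1/RW1/US1/PS0)
  ⇒ phys 0x30EAE  [4 reads]
#3 VA=0x82438128C0 (r,kernel):
  lvl0: tbl 0x1F, slot 1 ⇒ 0x33007 (P1/RW1/US1/PS0)
  lvl1: tbl 0x33, slot 9 ⇒ 0x36007 (P1/RW1/US1/PS0)
  lvl2: tbl 0x36, slot 28 ⇒ 0x3A007 (P1/RW1/US1/PS0)
  lvl3: tbl 0x3A, slot 18 ⇒ 0x3B007 (P1/RW1/US1/PS0)
  ⇒ phys 0x3B8C0  [4 reads]
#4 VA=0xB00024199B9 (r,kernel):
  lvl0: tbl 0x1F, slot 22 ⇒ 0x3D007 (P1/RW1/US1/PS0)
  lvl1: tbl 0x3D, slot 0 ⇒ 0x41007 (P1/RW1/US1/PS0)
  lvl2: tbl 0x41, slot 18 ⇒ 0x45007 (P1/RW1/US1/PS0)
  lvl3: tbl 0x45, slot 25 ⇒ 0x49007 (P1/RW1/US1/PS0)
  ⇒ phys 0x499B9  [4 reads]
#5 VA=0x58240000165 (r,kernel):
  lvl0: tbl 0x1F, slot 11 ⇒ 0x4B007 (P1/RW1/US1/PS0)
  lvl1: tbl 0x4B, slot 9 ⇒ 0x4C087 (P1/RW1/US1/PS1)
  ⇒ phys 0x4C165 (huge @L1)  [2 reads]

Access #1 fault: NONE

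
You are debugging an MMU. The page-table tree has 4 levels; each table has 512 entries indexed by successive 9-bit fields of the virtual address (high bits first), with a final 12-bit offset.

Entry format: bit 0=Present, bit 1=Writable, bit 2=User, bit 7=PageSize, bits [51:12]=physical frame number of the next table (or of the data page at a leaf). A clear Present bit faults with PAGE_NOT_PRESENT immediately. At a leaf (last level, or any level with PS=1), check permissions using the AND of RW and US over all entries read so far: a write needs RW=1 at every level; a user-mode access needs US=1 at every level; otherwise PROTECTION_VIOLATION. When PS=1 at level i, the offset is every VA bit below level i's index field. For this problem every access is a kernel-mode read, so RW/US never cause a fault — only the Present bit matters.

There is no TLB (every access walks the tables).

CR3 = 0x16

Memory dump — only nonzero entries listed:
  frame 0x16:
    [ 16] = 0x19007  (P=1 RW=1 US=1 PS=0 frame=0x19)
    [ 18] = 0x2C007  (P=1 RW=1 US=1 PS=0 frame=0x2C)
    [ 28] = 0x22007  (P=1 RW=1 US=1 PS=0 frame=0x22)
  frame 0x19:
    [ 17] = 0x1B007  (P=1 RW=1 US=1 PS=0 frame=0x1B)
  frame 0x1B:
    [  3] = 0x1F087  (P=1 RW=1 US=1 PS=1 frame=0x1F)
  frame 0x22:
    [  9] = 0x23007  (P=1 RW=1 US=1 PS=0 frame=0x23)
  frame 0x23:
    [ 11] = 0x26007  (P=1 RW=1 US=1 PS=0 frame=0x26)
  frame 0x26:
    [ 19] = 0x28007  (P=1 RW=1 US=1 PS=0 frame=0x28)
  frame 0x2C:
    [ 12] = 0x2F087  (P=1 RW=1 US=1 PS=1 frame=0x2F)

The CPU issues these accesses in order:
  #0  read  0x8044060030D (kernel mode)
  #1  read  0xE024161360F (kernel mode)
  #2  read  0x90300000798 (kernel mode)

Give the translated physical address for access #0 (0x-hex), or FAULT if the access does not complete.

Walk each access:
#0 VA=0x8044060030D (r,kernel):
  L0 @0x16[16] → 0x19007  P=1,RW=1,US=1,PS=0
  L1 @0x19[17] → 0x1B007  P=1,RW=1,US=1,PS=0
  L2 @0x1B[3] → 0x1F087  P=1,RW=1,US=1,PS=1
  ✓ 0x1F30D (huge @L2)  — 3 lookups
#1 VA=0xE024161360F (r,kernel):
  L0 @0x16[28] → 0x22007  P=1,RW=1,US=1,PS=0
  L1 @0x22[9] → 0x23007  P=1,RW=1,US=1,PS=0
  L2 @0x23[11] → 0x26007  P=1,RW=1,US=1,PS=0
  L3 @0x26[19] → 0x28007  P=1,RW=1,US=1,PS=0
  ✓ 0x2860F  — 4 lookups
#2 VA=0x90300000798 (r,kernel):
  L0 @0x16[18] → 0x2C007  P=1,RW=1,US=1,PS=0
  L1 @0x2C[12] → 0x2F087  P=1,RW=1,US=1,PS=1
  ✓ 0x2F798 (huge @L1)  — 2 lookups

Access #0 PA: 0x1F30D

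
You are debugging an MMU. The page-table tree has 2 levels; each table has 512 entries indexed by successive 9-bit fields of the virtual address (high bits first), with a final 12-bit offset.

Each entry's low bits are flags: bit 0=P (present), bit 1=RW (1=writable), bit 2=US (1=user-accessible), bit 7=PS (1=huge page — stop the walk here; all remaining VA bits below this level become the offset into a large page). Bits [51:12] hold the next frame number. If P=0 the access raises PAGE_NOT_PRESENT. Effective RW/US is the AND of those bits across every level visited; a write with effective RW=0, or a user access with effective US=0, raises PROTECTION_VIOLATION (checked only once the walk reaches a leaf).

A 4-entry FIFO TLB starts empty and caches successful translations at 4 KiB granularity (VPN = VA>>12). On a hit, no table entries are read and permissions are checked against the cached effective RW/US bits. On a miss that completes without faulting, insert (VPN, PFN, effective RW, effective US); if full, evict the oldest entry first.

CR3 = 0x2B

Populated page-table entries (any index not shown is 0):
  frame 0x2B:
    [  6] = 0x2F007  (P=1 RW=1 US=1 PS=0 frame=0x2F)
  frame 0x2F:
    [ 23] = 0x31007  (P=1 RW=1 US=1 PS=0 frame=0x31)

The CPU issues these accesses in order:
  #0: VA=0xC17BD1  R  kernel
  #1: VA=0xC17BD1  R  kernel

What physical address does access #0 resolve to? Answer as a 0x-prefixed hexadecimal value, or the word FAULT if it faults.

Walk each access:
#0 VA=0xC17BD1 (r,kernel):
  L0 @0x2B[6] → 0x2F007  P=1,RW=1,US=1,PS=0
  L1 @0x2F[23] → 0x31007  P=1,RW=1,US=1,PS=0
  → PA=0x31BD1  (2 entries read)
#1 VA=0xC17BD1 (r,kernel):
  TLB hit vpn=0xC17 → PA=0x31BD1

Access #0 PA: 0x31BD1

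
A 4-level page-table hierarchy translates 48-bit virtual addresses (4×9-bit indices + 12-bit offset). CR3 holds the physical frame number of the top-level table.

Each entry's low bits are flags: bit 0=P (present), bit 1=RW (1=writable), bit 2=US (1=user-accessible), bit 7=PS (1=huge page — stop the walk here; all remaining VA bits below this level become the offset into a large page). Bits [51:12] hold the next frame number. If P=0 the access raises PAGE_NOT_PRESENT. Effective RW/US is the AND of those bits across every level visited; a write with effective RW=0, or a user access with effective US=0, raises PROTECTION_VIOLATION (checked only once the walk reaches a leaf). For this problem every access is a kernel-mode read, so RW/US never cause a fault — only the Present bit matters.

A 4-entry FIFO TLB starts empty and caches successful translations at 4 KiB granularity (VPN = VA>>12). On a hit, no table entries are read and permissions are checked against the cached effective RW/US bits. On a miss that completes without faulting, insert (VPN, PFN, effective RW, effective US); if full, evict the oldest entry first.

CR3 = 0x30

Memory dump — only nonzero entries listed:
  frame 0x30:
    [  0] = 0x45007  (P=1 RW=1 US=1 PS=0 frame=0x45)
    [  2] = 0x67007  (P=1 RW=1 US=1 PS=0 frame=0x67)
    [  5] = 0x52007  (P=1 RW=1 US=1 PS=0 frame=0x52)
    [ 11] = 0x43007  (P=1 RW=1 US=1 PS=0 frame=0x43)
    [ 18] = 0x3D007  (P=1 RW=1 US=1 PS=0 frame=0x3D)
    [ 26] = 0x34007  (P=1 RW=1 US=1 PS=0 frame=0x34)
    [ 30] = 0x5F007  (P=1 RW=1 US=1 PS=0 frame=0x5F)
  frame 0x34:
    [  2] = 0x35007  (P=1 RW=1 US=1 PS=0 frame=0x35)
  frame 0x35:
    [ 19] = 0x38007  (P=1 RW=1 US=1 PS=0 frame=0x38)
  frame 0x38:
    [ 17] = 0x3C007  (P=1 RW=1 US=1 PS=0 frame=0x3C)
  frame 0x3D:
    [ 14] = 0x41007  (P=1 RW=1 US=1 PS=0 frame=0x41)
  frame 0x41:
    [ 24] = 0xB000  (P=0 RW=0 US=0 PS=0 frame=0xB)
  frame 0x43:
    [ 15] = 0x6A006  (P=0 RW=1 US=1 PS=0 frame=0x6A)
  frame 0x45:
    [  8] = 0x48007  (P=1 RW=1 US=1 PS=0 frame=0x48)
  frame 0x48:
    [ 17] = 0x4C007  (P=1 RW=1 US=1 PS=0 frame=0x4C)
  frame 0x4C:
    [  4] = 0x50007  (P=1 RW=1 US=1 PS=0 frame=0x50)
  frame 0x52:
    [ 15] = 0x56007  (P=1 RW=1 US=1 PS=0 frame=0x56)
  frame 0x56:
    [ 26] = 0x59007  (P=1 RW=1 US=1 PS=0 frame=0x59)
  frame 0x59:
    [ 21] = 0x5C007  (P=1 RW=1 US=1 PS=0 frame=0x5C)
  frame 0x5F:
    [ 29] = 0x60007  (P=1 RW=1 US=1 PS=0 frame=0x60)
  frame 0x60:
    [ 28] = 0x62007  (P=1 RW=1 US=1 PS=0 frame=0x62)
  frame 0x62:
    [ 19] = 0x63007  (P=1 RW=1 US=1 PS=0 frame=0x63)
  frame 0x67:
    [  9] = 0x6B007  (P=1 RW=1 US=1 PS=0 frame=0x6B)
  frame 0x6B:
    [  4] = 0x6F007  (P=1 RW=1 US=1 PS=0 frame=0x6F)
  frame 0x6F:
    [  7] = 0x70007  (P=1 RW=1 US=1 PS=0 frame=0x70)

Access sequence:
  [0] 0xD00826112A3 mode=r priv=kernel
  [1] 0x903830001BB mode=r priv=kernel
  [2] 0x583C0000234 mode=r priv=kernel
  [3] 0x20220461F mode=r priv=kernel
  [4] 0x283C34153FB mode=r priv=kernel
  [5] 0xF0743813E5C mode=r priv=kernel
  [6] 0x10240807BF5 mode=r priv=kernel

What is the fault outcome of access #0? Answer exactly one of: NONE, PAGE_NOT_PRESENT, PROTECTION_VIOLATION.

Per-access translation:
#0 VA=0xD00826112A3 (r,kernel):
  L0: frame=0x30 idx=26 entry=0x34007 [P=1 RW=1 US=1 PS=0]
  L1: frame=0x34 idx=2 entry=0x35007 [P=1 RW=1 US=1 PS=0]
  L2: frame=0x35 idx=19 entry=0x38007 [P=1 RW=1 US=1 PS=0]
  L3: frame=0x38 idx=17 entry=0x3C007 [P=1 RW=1 US=1 PS=0]
  → PA=0x3C2A3  (4 entries read)
#1 VA=0x903830001BB (r,kernel):
  L0: frame=0x30 idx=18 entry=0x3D007 [P=1 RW=1 US=1 PS=0]
  L1: frame=0x3D idx=14 entry=0x41007 [P=1 RW=1 US=1 PS=0]
  L2: frame=0x41 idx=24 entry=0xB000 [P=0 RW=0 US=0 PS=0]
  ⇒ fault: PAGE_NOT_PRESENT  — 3 lookups
#2 VA=0x583C0000234 (r,kernel):
  L0: frame=0x30 idx=11 entry=0x43007 [P=1 RW=1 US=1 PS=0]
  L1: frame=0x43 idx=15 entry=0x6A006 [P=0 RW=1 US=1 PS=0]
  ⇒ fault: PAGE_NOT_PRESENT  — 2 lookups
#3 VA=0x20220461F (r,kernel):
  L0: frame=0x30 idx=0 entry=0x45007 [P=1 RW=1 US=1 PS=0]
  L1: frame=0x45 idx=8 entry=0x48007 [P=1 RW=1 US=1 PS=0]
  L2: frame=0x48 idx=17 entry=0x4C007 [P=1 RW=1 US=1 PS=0]
  L3: frame=0x4C idx=4 entry=0x50007 [P=1 RW=1 US=1 PS=0]
  → PA=0x5061F  (4 entries read)
#4 VA=0x283C34153FB (r,kernel):
  L0: frame=0x30 idx=5 entry=0x52007 [P=1 RW=1 US=1 PS=0]
  L1: frame=0x52 idx=15 entry=0x56007 [P=1 RW=1 US=1 PS=0]
  L2: frame=0x56 idx=26 entry=0x59007 [P=1 RW=1 US=1 PS=0]
  L3: frame=0x59 idx=21 entry=0x5C007 [P=1 RW=1 US=1 PS=0]
  → PA=0x5C3FB  (4 entries read)
#5 VA=0xF0743813E5C (r,kernel):
  L0: frame=0x30 idx=30 entry=0x5F007 [P=1 RW=1 US=1 PS=0]
  L1: frame=0x5F idx=29 entry=0x60007 [P=1 RW=1 US=1 PS=0]
  L2: frame=0x60 idx=28 entry=0x62007 [P=1 RW=1 US=1 PS=0]
  L3: frame=0x62 idx=19 entry=0x63007 [P=1 RW=1 US=1 PS=0]
  → PA=0x63E5C  (4 entries read)
#6 VA=0x10240807BF5 (r,kernel):
  L0: frame=0x30 idx=2 entry=0x67007 [P=1 RW=1 US=1 PS=0]
  L1: frame=0x67 idx=9 entry=0x6B007 [P=1 RW=1 US=1 PS=0]
  L2: frame=0x6B idx=4 entry=0x6F007 [P=1 RW=1 US=1 PS=0]
  L3: frame=0x6F idx=7 entry=0x70007 [P=1 RW=1 US=1 PS=0]
  → PA=0x70BF5  (4 entries read)

Access #0 fault: NONE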